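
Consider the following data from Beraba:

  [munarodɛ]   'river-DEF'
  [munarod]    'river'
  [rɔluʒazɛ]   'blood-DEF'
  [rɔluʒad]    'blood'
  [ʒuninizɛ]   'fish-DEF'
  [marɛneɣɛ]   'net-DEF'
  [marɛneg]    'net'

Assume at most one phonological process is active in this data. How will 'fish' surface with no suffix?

[ʒuninid]

'blood' shows [z] ~ [d] at the end of the stem ([rɔluʒazɛ] vs [rɔluʒad]).
But 'river' keeps [d] in both environments ([munarodɛ], [munarod]), so there is no rule changing /d/ to [z] before the DEF suffix.
The underlying segment must be /z/; voiced fricatives become stops word-finally, yielding [d] there.
From [ʒuninizɛ] the stem 'fish' is /ʒuniniz/; word-finally this yields [ʒuninid].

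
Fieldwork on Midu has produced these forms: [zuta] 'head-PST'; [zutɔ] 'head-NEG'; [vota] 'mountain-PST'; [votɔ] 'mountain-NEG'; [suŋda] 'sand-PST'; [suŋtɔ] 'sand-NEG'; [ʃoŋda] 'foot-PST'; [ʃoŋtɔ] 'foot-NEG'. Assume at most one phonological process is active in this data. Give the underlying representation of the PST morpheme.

The PST suffix surfaces as [-da] and [-ta], depending on the final segment of the stem.
The NEG suffix, which begins with [t], is invariant after every stem; so [t] is not altered by any rule here.
The PST suffix is therefore /-da/ underlyingly, with post-vocalic devoicing: voiced stops become voiceless after a vowel.

/-da/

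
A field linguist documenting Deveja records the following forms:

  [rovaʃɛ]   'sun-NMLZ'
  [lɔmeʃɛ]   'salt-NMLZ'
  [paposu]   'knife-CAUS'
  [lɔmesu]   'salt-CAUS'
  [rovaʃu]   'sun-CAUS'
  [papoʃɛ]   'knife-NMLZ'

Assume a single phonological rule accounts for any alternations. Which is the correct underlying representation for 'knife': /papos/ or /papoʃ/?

/papos/

'knife' shows [s] ~ [ʃ] at the end of the stem ([paposu] vs [papoʃɛ]).
If /ʃ/ were underlying and a rule turned it into [s] before the CAUS suffix, 'sun' would also alternate; but it has [ʃ] in both [rovaʃu] and [rovaʃɛ].
So /s/ is underlying, and a rule of palatalization before a front vowel — /s/ becomes palato-alveolar [ʃ] before a front vowel — gives [ʃ].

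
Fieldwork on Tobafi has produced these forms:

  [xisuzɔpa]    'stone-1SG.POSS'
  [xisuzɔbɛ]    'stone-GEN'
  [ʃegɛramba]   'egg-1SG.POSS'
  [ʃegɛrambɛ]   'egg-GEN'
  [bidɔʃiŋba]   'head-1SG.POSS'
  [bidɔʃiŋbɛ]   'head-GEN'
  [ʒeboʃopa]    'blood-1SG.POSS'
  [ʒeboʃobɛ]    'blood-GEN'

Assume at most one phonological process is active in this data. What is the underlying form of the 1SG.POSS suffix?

The 1SG.POSS morpheme has two allomorphs, [-ba] and [-pa].
By contrast the GEN suffix keeps its initial [b] throughout — that segment must be underlying.
The 1SG.POSS suffix is therefore /-pa/ underlyingly, with post-nasal voicing: voiceless stops become voiced after a nasal.

/-pa/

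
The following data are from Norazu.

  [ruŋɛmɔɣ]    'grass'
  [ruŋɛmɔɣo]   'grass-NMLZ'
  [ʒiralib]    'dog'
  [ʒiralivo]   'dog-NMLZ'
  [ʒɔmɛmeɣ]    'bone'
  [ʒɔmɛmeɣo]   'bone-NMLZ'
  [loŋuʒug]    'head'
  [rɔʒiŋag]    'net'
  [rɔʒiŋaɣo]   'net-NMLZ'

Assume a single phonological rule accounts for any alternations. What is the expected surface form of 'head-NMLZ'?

The root 'net' surfaces as [rɔʒiŋag] and [rɔʒiŋaɣo], with a stem-final [g] ~ [ɣ] alternation.
If /ɣ/ were underlying and a rule turned it into [g] in isolation, 'bone' would also alternate; but it has [ɣ] in both [ʒɔmɛmeɣ] and [ʒɔmɛmeɣo].
So /g/ is underlying, and a rule of intervocalic spirantization — voiced stops become fricatives between vowels — gives [ɣ].
From [loŋuʒug] the stem 'head' is /loŋuʒug/; between vowels this yields [loŋuʒuɣo].

[loŋuʒuɣo]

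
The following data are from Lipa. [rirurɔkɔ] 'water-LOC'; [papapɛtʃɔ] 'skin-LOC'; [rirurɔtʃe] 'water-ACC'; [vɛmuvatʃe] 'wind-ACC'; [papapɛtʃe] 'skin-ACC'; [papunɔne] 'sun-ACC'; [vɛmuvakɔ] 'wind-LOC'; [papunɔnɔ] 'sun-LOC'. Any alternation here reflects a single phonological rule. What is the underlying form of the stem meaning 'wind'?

The root 'wind' surfaces as [vɛmuvakɔ] and [vɛmuvatʃe], with a stem-final [k] ~ [tʃ] alternation.
The stem 'skin' ([papapɛtʃɔ], [papapɛtʃe]) shows [tʃ] unchanged in both environments, so [tʃ] cannot be basic with [k] derived before the LOC suffix.
The underlying segment must be /k/; /k/ becomes palato-alveolar [tʃ] before a front vowel, yielding [tʃ] there.
The underlying form of 'wind' is therefore /vɛmuvak/.

/vɛmuvak/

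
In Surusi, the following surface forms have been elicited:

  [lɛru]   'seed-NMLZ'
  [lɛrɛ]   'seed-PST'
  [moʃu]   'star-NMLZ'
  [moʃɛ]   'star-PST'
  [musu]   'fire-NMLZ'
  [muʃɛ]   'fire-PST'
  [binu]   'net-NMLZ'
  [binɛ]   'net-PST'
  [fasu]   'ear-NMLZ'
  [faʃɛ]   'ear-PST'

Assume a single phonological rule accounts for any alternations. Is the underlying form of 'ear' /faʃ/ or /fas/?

The stem for 'ear' ends in [s] in [fasu] but [ʃ] in [faʃɛ].
If /ʃ/ were underlying and a rule turned it into [s] before the NMLZ suffix, 'star' would also alternate; but it has [ʃ] in both [moʃu] and [moʃɛ].
So /s/ is underlying, and a rule of palatalization before a front vowel — /s/ becomes palato-alveolar [ʃ] before a front vowel — gives [ʃ].

/fas/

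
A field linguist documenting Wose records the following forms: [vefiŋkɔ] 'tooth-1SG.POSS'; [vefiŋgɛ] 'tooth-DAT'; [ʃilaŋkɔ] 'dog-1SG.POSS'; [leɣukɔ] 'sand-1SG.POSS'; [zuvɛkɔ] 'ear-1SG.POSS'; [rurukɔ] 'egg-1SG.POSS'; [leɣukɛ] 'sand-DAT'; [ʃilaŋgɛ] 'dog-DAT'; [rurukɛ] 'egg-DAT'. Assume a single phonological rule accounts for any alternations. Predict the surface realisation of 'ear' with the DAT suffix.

The DAT suffix surfaces as [-gɛ] and [-kɛ], depending on the final segment of the stem.
The 1SG.POSS suffix, which begins with [k], is invariant after every stem; so [k] is not altered by any rule here.
The DAT suffix is therefore /-gɛ/ underlyingly, with post-vocalic devoicing: voiced stops become voiceless after a vowel.
After 'ear', which ends in a vowel, the suffix surfaces as [-kɛ], giving [zuvɛkɛ].

[zuvɛkɛ]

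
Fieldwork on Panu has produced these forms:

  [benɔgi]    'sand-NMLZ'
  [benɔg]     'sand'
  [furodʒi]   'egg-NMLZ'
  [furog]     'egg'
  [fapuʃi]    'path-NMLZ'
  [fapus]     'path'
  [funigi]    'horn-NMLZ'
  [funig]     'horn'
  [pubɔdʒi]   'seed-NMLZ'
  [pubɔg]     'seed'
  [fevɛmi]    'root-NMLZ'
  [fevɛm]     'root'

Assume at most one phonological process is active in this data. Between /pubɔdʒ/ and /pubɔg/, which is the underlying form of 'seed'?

The stem for 'seed' ends in [dʒ] in [pubɔdʒi] but [g] in [pubɔg].
If /g/ were underlying and a rule turned it into [dʒ] before the NMLZ suffix, 'sand' would also alternate; but it has [g] in both [benɔgi] and [benɔg].
The alternation reflects depalatalization: palato-alveolar /dʒ/ and /ʃ/ become [g] and [s] when no front vowel follows. /dʒ/ is underlying.

/pubɔdʒ/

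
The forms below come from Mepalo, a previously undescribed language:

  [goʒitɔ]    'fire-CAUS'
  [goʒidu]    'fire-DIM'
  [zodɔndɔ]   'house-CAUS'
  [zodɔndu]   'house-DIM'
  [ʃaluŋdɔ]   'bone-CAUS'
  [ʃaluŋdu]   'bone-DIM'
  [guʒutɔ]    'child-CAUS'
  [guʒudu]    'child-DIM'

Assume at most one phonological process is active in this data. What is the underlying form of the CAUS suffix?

/-tɔ/

The CAUS morpheme has two allomorphs, [-dɔ] and [-tɔ].
The DIM suffix, which begins with [d], is invariant after every stem; so [d] is not altered by any rule here.
So the underlying form is /-tɔ/, and voiceless stops become voiced after a nasal.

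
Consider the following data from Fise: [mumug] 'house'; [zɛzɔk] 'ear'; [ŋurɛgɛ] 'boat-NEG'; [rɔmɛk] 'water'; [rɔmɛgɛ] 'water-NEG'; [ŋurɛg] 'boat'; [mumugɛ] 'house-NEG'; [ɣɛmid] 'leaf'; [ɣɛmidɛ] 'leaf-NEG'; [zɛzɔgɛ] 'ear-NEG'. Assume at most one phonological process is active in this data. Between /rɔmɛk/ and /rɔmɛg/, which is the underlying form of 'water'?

/rɔmɛk/

The stem for 'water' ends in [k] in [rɔmɛk] but [g] in [rɔmɛgɛ].
If /g/ were underlying and a rule turned it into [k] in isolation, 'boat' would also alternate; but it has [g] in both [ŋurɛg] and [ŋurɛgɛ].
The underlying segment must be /k/; voiceless stops become voiced between vowels, yielding [g] there.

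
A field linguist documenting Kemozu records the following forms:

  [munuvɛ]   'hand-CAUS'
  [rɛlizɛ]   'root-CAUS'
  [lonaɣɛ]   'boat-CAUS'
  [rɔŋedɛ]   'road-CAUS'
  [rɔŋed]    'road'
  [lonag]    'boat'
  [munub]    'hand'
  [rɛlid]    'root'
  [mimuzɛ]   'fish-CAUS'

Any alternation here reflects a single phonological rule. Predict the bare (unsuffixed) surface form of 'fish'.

The stem for 'root' ends in [z] in [rɛlizɛ] but [d] in [rɛlid].
Compare 'road', with invariant [d] in [rɔŋedɛ] and [rɔŋed]: an analysis with underlying /d/ and a rule producing [z] before the CAUS suffix would wrongly predict alternation here too.
Therefore /z/ is basic and [d] is derived by word-final hardening (voiced fricatives become stops word-finally).
From [mimuzɛ] the stem 'fish' is /mimuz/; word-finally this yields [mimud].

[mimud]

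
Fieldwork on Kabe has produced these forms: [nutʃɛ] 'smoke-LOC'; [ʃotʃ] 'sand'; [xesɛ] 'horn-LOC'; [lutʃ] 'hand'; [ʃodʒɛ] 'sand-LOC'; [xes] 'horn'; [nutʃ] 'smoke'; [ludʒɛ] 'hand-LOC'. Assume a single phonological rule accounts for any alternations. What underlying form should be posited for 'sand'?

'sand' shows [tʃ] ~ [dʒ] at the end of the stem ([ʃotʃ] vs [ʃodʒɛ]).
If /tʃ/ were underlying and a rule turned it into [dʒ] before the LOC suffix, 'smoke' would also alternate; but it has [tʃ] in both [nutʃ] and [nutʃɛ].
So /dʒ/ is underlying, and a rule of word-final obstruent devoicing — voiced obstruents become voiceless word-finally — gives [tʃ].
So 'sand' = /ʃodʒ/.

/ʃodʒ/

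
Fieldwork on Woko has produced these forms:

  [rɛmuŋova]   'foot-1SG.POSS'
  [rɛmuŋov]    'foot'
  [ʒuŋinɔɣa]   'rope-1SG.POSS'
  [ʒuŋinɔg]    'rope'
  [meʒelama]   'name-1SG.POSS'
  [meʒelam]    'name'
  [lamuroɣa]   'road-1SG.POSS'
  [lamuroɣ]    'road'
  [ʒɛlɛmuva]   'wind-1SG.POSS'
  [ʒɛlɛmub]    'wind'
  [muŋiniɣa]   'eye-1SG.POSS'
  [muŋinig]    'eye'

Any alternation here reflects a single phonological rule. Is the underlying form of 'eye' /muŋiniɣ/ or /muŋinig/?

/muŋinig/

The root 'eye' surfaces as [muŋiniɣa] and [muŋinig], with a stem-final [ɣ] ~ [g] alternation.
But 'road' keeps [ɣ] in both environments ([lamuroɣa], [lamuroɣ]), so there is no rule changing /ɣ/ to [g] in isolation.
So /g/ is underlying, and a rule of intervocalic spirantization — voiced stops become fricatives between vowels — gives [ɣ].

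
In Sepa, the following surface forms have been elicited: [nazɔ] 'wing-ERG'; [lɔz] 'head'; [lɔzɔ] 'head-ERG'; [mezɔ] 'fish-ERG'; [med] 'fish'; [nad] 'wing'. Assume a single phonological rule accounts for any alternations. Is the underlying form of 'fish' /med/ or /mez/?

/med/

'fish' shows [z] ~ [d] at the end of the stem ([mezɔ] vs [med]).
Compare 'head', with invariant [z] in [lɔzɔ] and [lɔz]: an analysis with underlying /z/ and a rule producing [d] in isolation would wrongly predict alternation here too.
So /d/ is underlying, and a rule of intervocalic spirantization — voiced stops become fricatives between vowels — gives [z].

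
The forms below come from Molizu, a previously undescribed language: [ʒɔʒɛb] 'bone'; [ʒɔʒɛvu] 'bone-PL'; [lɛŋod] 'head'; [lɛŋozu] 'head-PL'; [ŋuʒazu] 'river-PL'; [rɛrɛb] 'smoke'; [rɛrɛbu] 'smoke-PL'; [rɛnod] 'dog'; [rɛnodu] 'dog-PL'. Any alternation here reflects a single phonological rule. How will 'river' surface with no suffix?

[ŋuʒad]

The stem for 'head' ends in [d] in [lɛŋod] but [z] in [lɛŋozu].
But 'dog' keeps [d] in both environments ([rɛnod], [rɛnodu]), so there is no rule changing /d/ to [z] before the PL suffix.
So /z/ is underlying, and a rule of word-final hardening — voiced fricatives become stops word-finally — gives [d].
From [ŋuʒazu] the stem 'river' is /ŋuʒaz/; word-finally this yields [ŋuʒad].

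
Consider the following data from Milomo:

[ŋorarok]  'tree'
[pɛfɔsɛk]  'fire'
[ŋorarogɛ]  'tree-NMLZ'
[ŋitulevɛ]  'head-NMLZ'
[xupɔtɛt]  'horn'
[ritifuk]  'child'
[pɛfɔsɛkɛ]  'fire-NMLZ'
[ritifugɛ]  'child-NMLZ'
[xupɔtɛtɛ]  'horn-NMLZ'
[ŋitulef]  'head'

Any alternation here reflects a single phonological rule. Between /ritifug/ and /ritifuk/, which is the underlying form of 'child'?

In [ritifugɛ] and [ritifuk] the final segment of 'child' alternates: [g] ~ [k].
But 'fire' keeps [k] in both environments ([pɛfɔsɛkɛ], [pɛfɔsɛk]), so there is no rule changing /k/ to [g] before the NMLZ suffix.
The underlying segment must be /g/; voiced obstruents become voiceless word-finally, yielding [k] there.

/ritifug/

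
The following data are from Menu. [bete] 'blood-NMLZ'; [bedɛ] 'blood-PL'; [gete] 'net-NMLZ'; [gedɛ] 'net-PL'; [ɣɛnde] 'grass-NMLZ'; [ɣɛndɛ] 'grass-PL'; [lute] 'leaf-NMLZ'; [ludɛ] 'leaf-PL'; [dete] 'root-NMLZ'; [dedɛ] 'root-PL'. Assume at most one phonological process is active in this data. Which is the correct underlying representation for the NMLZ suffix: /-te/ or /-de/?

/-te/

The NMLZ morpheme has two allomorphs, [-de] and [-te].
By contrast the PL suffix keeps its initial [d] throughout — that segment must be underlying.
So the underlying form is /-te/, and voiceless stops become voiced after a nasal.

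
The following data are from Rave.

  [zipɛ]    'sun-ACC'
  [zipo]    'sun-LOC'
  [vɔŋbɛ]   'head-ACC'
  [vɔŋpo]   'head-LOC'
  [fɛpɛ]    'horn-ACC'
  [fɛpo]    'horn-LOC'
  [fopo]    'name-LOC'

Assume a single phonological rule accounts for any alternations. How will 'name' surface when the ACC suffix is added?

[fopɛ]

The ACC suffix surfaces as [-bɛ] and [-pɛ], depending on the final segment of the stem.
The LOC suffix, which begins with [p], is invariant after every stem; so [p] is not altered by any rule here.
So the underlying form is /-bɛ/, and voiced stops become voiceless after a vowel.
After 'name', which ends in a vowel, the suffix surfaces as [-pɛ], giving [fopɛ].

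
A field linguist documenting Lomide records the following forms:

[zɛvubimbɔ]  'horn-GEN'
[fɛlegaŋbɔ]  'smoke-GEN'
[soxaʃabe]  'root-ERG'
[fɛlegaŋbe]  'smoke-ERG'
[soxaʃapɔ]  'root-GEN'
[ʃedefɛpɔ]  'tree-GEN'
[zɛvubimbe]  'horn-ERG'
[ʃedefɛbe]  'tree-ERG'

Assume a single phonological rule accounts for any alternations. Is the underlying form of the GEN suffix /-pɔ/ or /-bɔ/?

/-pɔ/

The GEN morpheme has two allomorphs, [-bɔ] and [-pɔ].
The ERG suffix, which begins with [b], is invariant after every stem; so [b] is not altered by any rule here.
The GEN suffix is therefore /-pɔ/ underlyingly, with post-nasal voicing: voiceless stops become voiced after a nasal.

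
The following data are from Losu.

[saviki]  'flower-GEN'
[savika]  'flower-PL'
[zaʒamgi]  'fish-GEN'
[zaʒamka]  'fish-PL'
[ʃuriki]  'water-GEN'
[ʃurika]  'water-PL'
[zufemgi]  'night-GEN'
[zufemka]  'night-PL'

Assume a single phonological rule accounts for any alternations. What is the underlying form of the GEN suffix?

/-gi/

The GEN morpheme has two allomorphs, [-gi] and [-ki].
The PL suffix, which begins with [k], is invariant after every stem; so [k] is not altered by any rule here.
The GEN suffix is therefore /-gi/ underlyingly, with post-vocalic devoicing: voiced stops become voiceless after a vowel.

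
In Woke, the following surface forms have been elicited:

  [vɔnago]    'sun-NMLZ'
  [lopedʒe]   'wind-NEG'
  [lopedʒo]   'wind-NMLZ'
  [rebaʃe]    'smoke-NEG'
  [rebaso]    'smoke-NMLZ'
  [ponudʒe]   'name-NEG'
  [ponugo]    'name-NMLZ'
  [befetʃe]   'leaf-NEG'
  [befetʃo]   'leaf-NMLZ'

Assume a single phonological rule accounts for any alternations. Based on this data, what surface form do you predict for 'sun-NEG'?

[vɔnadʒe]

In [ponudʒe] and [ponugo] the final segment of 'name' alternates: [dʒ] ~ [g].
If /dʒ/ were underlying and a rule turned it into [g] before the NMLZ suffix, 'wind' would also alternate; but it has [dʒ] in both [lopedʒe] and [lopedʒo].
The underlying segment must be /g/; /g/ and /s/ become palato-alveolar [dʒ] and [ʃ] before a front vowel, yielding [dʒ] there.
From [vɔnago] the stem 'sun' is /vɔnag/; before a front vowel this yields [vɔnadʒe].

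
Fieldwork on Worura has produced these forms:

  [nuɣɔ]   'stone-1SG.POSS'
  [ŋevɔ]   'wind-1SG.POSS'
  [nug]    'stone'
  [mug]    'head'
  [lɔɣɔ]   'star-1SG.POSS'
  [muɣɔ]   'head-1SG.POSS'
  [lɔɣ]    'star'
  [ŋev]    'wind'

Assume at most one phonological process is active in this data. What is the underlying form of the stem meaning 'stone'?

The stem for 'stone' ends in [ɣ] in [nuɣɔ] but [g] in [nug].
Compare 'star', with invariant [ɣ] in [lɔɣɔ] and [lɔɣ]: an analysis with underlying /ɣ/ and a rule producing [g] in isolation would wrongly predict alternation here too.
So /g/ is underlying, and a rule of intervocalic spirantization — voiced stops become fricatives between vowels — gives [ɣ].
So 'stone' = /nug/.

/nug/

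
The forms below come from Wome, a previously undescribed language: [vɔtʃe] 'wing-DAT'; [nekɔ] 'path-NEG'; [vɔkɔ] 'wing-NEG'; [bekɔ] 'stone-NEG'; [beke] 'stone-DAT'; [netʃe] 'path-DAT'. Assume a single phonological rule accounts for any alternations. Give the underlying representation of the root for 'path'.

In [netʃe] and [nekɔ] the final segment of 'path' alternates: [tʃ] ~ [k].
But 'stone' keeps [k] in both environments ([beke], [bekɔ]), so there is no rule changing /k/ to [tʃ] before the DAT suffix.
The alternation reflects depalatalization: palato-alveolar /tʃ/ becomes [k] when no front vowel follows. /tʃ/ is underlying.
The underlying form of 'path' is therefore /netʃ/.

/netʃ/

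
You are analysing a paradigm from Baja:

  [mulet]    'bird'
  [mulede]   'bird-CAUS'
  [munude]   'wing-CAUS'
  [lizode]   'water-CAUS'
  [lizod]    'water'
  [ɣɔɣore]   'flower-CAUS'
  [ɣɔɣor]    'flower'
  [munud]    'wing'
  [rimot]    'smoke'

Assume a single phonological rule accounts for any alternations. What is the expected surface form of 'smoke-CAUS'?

'bird' shows [t] ~ [d] at the end of the stem ([mulet] vs [mulede]).
Compare 'wing', with invariant [d] in [munud] and [munude]: an analysis with underlying /d/ and a rule producing [t] in isolation would wrongly predict alternation here too.
The underlying segment must be /t/; voiceless stops become voiced between vowels, yielding [d] there.
The one attested form of 'smoke', [rimot], shows underlying /rimot/. Applying the same rule between vowels gives [rimode].

[rimode]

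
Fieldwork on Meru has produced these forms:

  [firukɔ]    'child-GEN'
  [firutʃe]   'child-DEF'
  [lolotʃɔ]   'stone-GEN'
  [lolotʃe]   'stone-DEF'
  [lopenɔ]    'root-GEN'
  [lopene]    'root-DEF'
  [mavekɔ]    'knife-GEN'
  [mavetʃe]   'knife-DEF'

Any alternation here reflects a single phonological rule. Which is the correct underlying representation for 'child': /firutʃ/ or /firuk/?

The root 'child' surfaces as [firukɔ] and [firutʃe], with a stem-final [k] ~ [tʃ] alternation.
If /tʃ/ were underlying and a rule turned it into [k] before the GEN suffix, 'stone' would also alternate; but it has [tʃ] in both [lolotʃɔ] and [lolotʃe].
So /k/ is underlying, and a rule of palatalization before a front vowel — /k/ becomes palato-alveolar [tʃ] before a front vowel — gives [tʃ].

/firuk/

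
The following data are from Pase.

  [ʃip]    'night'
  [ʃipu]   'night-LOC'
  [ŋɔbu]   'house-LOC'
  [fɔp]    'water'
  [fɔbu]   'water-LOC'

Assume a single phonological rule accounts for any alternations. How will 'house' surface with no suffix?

In [fɔp] and [fɔbu] the final segment of 'water' alternates: [p] ~ [b].
Compare 'night', with invariant [p] in [ʃip] and [ʃipu]: an analysis with underlying /p/ and a rule producing [b] before the LOC suffix would wrongly predict alternation here too.
The underlying segment must be /b/; voiced obstruents become voiceless word-finally, yielding [p] there.
The one attested form of 'house', [ŋɔbu], shows underlying /ŋɔb/. Applying the same rule word-finally gives [ŋɔp].

[ŋɔp]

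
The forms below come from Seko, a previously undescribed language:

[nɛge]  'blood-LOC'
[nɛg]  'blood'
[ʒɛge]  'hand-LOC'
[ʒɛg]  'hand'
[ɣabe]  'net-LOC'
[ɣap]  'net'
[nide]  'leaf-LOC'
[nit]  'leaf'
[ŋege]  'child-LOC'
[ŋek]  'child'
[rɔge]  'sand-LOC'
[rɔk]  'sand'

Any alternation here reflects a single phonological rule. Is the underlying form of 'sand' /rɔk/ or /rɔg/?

/rɔk/

'sand' shows [g] ~ [k] at the end of the stem ([rɔge] vs [rɔk]).
If /g/ were underlying and a rule turned it into [k] in isolation, 'hand' would also alternate; but it has [g] in both [ʒɛge] and [ʒɛg].
The underlying segment must be /k/; voiceless stops become voiced between vowels, yielding [g] there.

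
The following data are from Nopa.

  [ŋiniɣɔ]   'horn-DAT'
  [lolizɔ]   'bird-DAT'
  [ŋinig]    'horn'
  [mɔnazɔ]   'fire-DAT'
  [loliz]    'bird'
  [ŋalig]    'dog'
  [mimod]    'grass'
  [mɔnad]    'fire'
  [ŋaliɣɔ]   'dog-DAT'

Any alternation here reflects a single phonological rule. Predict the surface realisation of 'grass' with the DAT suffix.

[mimozɔ]

'fire' shows [z] ~ [d] at the end of the stem ([mɔnazɔ] vs [mɔnad]).
The stem 'bird' ([lolizɔ], [loliz]) shows [z] unchanged in both environments, so [z] cannot be basic with [d] derived in isolation.
The underlying segment must be /d/; voiced stops become fricatives between vowels, yielding [z] there.
The one attested form of 'grass', [mimod], shows underlying /mimod/. Applying the same rule between vowels gives [mimozɔ].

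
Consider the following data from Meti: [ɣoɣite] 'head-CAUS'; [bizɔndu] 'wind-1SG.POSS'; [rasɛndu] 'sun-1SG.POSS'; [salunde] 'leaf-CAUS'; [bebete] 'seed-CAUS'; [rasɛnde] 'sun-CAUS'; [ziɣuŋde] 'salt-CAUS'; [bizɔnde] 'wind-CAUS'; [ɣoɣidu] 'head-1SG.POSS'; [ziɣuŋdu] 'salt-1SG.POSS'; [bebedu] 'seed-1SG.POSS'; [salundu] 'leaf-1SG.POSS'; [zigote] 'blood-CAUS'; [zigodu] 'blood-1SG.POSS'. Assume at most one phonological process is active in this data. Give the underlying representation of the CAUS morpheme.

/-te/

The CAUS morpheme has two allomorphs, [-de] and [-te].
The 1SG.POSS suffix, which begins with [d], is invariant after every stem; so [d] is not altered by any rule here.
So the underlying form is /-te/, and voiceless stops become voiced after a nasal.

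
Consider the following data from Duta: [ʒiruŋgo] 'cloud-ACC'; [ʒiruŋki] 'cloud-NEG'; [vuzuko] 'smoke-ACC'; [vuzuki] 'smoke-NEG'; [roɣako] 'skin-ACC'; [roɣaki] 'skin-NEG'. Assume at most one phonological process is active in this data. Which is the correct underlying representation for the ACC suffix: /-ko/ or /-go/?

The ACC morpheme has two allomorphs, [-go] and [-ko].
By contrast the NEG suffix keeps its initial [k] throughout — that segment must be underlying.
The ACC suffix is therefore /-go/ underlyingly, with post-vocalic devoicing: voiced stops become voiceless after a vowel.

/-go/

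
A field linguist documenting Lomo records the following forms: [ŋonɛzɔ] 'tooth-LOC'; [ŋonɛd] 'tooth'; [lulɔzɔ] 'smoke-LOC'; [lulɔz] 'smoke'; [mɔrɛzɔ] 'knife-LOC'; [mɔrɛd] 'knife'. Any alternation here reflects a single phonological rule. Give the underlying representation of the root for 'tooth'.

The root 'tooth' surfaces as [ŋonɛzɔ] and [ŋonɛd], with a stem-final [z] ~ [d] alternation.
If /z/ were underlying and a rule turned it into [d] in isolation, 'smoke' would also alternate; but it has [z] in both [lulɔzɔ] and [lulɔz].
Therefore /d/ is basic and [z] is derived by intervocalic spirantization (voiced stops become fricatives between vowels).
The underlying form of 'tooth' is therefore /ŋonɛd/.

/ŋonɛd/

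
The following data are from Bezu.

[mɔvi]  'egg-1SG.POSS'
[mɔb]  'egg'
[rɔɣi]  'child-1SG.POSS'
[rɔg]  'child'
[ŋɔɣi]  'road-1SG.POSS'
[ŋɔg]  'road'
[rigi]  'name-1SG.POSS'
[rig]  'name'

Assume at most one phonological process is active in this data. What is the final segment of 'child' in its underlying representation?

The stem for 'child' ends in [ɣ] in [rɔɣi] but [g] in [rɔg].
But 'name' keeps [g] in both environments ([rigi], [rig]), so there is no rule changing /g/ to [ɣ] before the 1SG.POSS suffix.
The alternation reflects word-final hardening: voiced fricatives become stops word-finally. /ɣ/ is underlying.

/ɣ/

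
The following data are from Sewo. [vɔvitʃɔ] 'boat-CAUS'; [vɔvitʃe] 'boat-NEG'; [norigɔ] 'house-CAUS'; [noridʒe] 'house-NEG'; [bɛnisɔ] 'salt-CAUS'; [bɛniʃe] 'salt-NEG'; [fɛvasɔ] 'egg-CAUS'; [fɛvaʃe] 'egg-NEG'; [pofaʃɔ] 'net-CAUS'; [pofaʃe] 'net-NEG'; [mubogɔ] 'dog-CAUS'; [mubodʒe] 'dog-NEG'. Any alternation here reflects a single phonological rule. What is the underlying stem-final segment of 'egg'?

The root 'egg' surfaces as [fɛvasɔ] and [fɛvaʃe], with a stem-final [s] ~ [ʃ] alternation.
But 'net' keeps [ʃ] in both environments ([pofaʃɔ], [pofaʃe]), so there is no rule changing /ʃ/ to [s] before the CAUS suffix.
The underlying segment must be /s/; /g/ and /s/ become palato-alveolar [dʒ] and [ʃ] before a front vowel, yielding [ʃ] there.

/s/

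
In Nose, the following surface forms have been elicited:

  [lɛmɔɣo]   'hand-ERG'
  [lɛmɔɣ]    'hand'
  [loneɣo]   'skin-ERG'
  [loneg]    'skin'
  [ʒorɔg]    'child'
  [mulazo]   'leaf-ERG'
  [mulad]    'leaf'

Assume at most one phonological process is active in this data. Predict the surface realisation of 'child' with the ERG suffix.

'skin' shows [ɣ] ~ [g] at the end of the stem ([loneɣo] vs [loneg]).
If /ɣ/ were underlying and a rule turned it into [g] in isolation, 'hand' would also alternate; but it has [ɣ] in both [lɛmɔɣo] and [lɛmɔɣ].
Therefore /g/ is basic and [ɣ] is derived by intervocalic spirantization (voiced stops become fricatives between vowels).
From [ʒorɔg] the stem 'child' is /ʒorɔg/; between vowels this yields [ʒorɔɣo].

[ʒorɔɣo]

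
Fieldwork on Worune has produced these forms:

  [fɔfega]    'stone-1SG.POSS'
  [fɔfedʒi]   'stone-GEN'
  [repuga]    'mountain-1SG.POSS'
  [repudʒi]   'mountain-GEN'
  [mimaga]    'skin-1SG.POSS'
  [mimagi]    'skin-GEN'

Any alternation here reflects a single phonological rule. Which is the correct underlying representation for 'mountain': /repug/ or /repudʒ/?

The stem for 'mountain' ends in [g] in [repuga] but [dʒ] in [repudʒi].
If /g/ were underlying and a rule turned it into [dʒ] before the GEN suffix, 'skin' would also alternate; but it has [g] in both [mimaga] and [mimagi].
The underlying segment must be /dʒ/; palato-alveolar /dʒ/ becomes [g] when no front vowel follows, yielding [g] there.

/repudʒ/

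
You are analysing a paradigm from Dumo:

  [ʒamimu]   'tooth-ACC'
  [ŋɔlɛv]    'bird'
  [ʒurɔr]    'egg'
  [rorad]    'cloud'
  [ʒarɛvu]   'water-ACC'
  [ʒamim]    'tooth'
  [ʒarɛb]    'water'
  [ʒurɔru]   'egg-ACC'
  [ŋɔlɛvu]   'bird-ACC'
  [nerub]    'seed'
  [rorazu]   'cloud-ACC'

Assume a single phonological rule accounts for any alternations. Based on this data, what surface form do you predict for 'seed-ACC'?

[neruvu]

The root 'water' surfaces as [ʒarɛvu] and [ʒarɛb], with a stem-final [v] ~ [b] alternation.
But 'bird' keeps [v] in both environments ([ŋɔlɛvu], [ŋɔlɛv]), so there is no rule changing /v/ to [b] in isolation.
The underlying segment must be /b/; voiced stops become fricatives between vowels, yielding [v] there.
The one attested form of 'seed', [nerub], shows underlying /nerub/. Applying the same rule between vowels gives [neruvu].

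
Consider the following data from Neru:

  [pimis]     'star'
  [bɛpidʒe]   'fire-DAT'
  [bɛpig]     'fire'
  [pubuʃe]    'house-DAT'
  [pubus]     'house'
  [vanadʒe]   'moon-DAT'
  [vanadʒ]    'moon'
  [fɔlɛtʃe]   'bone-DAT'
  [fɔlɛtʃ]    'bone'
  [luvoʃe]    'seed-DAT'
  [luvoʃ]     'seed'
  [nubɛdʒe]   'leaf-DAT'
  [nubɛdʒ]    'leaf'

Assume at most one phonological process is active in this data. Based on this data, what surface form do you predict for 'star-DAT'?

The root 'house' surfaces as [pubuʃe] and [pubus], with a stem-final [ʃ] ~ [s] alternation.
If /ʃ/ were underlying and a rule turned it into [s] in isolation, 'seed' would also alternate; but it has [ʃ] in both [luvoʃe] and [luvoʃ].
The alternation reflects palatalization before a front vowel: /g/ and /s/ become palato-alveolar [dʒ] and [ʃ] before a front vowel. /s/ is underlying.
From [pimis] the stem 'star' is /pimis/; before a front vowel this yields [pimiʃe].

[pimiʃe]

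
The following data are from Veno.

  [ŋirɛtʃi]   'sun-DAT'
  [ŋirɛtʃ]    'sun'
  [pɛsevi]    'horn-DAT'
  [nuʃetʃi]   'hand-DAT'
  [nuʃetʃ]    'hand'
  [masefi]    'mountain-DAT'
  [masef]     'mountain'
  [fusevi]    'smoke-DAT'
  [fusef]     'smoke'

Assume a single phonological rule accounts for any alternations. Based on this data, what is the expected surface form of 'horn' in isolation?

'smoke' shows [v] ~ [f] at the end of the stem ([fusevi] vs [fusef]).
Compare 'mountain', with invariant [f] in [masefi] and [masef]: an analysis with underlying /f/ and a rule producing [v] before the DAT suffix would wrongly predict alternation here too.
The underlying segment must be /v/; voiced obstruents become voiceless word-finally, yielding [f] there.
The one attested form of 'horn', [pɛsevi], shows underlying /pɛsev/. Applying the same rule word-finally gives [pɛsef].

[pɛsef]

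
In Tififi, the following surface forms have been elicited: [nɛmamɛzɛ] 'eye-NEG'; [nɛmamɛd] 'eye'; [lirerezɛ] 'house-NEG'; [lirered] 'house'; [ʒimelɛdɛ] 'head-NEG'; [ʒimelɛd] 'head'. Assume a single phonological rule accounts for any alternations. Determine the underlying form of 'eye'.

/nɛmamɛz/

'eye' shows [z] ~ [d] at the end of the stem ([nɛmamɛzɛ] vs [nɛmamɛd]).
But 'head' keeps [d] in both environments ([ʒimelɛdɛ], [ʒimelɛd]), so there is no rule changing /d/ to [z] before the NEG suffix.
The alternation reflects word-final hardening: voiced fricatives become stops word-finally. /z/ is underlying.
So 'eye' = /nɛmamɛz/.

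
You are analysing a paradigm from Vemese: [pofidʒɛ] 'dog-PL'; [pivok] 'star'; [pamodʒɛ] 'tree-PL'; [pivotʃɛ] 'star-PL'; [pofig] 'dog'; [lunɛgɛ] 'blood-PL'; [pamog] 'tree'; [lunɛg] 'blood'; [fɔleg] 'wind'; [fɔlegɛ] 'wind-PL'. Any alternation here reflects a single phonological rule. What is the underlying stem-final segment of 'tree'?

'tree' shows [dʒ] ~ [g] at the end of the stem ([pamodʒɛ] vs [pamog]).
Compare 'wind', with invariant [g] in [fɔlegɛ] and [fɔleg]: an analysis with underlying /g/ and a rule producing [dʒ] before the PL suffix would wrongly predict alternation here too.
Therefore /dʒ/ is basic and [g] is derived by depalatalization (palato-alveolar /tʃ/ and /dʒ/ become [k] and [g] when no front vowel follows).

/dʒ/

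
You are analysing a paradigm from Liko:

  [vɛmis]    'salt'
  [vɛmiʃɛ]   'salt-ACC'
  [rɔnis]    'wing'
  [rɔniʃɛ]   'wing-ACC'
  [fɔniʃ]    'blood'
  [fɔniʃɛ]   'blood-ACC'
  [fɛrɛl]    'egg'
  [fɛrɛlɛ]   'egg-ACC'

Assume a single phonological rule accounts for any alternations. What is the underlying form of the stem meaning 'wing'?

The stem for 'wing' ends in [s] in [rɔnis] but [ʃ] in [rɔniʃɛ].
Compare 'blood', with invariant [ʃ] in [fɔniʃ] and [fɔniʃɛ]: an analysis with underlying /ʃ/ and a rule producing [s] in isolation would wrongly predict alternation here too.
So /s/ is underlying, and a rule of palatalization before a front vowel — /s/ becomes palato-alveolar [ʃ] before a front vowel — gives [ʃ].

/rɔnis/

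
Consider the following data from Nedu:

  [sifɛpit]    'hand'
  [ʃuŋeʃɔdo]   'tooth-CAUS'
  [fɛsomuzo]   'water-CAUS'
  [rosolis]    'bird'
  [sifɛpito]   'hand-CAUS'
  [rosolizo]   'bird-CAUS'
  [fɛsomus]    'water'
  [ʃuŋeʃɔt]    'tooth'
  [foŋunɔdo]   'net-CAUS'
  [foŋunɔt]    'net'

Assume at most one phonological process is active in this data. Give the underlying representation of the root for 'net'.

/foŋunɔd/

In [foŋunɔt] and [foŋunɔdo] the final segment of 'net' alternates: [t] ~ [d].
The stem 'hand' ([sifɛpit], [sifɛpito]) shows [t] unchanged in both environments, so [t] cannot be basic with [d] derived before the CAUS suffix.
Therefore /d/ is basic and [t] is derived by word-final obstruent devoicing (voiced obstruents become voiceless word-finally).
The underlying form of 'net' is therefore /foŋunɔd/.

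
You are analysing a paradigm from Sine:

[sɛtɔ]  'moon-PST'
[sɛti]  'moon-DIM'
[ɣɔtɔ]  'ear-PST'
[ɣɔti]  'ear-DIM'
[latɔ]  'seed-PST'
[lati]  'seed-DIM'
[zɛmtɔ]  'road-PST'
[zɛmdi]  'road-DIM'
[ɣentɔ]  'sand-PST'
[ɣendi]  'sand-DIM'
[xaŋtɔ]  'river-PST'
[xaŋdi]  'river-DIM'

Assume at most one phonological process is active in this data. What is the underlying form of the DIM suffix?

The DIM morpheme has two allomorphs, [-di] and [-ti].
By contrast the PST suffix keeps its initial [t] throughout — that segment must be underlying.
The DIM suffix is therefore /-di/ underlyingly, with post-vocalic devoicing: voiced stops become voiceless after a vowel.

/-di/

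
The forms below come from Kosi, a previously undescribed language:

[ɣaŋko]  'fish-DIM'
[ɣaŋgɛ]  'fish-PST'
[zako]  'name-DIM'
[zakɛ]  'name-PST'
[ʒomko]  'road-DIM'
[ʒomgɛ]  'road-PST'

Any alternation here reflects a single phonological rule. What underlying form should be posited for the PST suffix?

/-gɛ/

The PST suffix surfaces as [-gɛ] and [-kɛ], depending on the final segment of the stem.
The DIM suffix, which begins with [k], is invariant after every stem; so [k] is not altered by any rule here.
So the underlying form is /-gɛ/, and voiced stops become voiceless after a vowel.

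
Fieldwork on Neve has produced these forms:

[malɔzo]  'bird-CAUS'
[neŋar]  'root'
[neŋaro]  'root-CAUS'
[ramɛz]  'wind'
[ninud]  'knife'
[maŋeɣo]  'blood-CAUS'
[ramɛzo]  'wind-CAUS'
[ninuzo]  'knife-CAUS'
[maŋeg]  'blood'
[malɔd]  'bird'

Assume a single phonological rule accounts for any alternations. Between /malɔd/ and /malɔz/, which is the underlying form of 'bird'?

The stem for 'bird' ends in [z] in [malɔzo] but [d] in [malɔd].
Compare 'wind', with invariant [z] in [ramɛzo] and [ramɛz]: an analysis with underlying /z/ and a rule producing [d] in isolation would wrongly predict alternation here too.
So /d/ is underlying, and a rule of intervocalic spirantization — voiced stops become fricatives between vowels — gives [z].

/malɔd/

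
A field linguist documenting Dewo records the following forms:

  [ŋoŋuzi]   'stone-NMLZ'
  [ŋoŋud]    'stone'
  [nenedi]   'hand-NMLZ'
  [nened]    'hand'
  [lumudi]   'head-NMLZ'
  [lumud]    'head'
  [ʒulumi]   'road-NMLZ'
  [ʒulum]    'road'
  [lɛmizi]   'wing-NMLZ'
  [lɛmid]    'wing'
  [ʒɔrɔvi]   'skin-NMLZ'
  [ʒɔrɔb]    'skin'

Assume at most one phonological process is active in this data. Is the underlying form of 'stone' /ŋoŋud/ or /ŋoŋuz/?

/ŋoŋuz/

In [ŋoŋuzi] and [ŋoŋud] the final segment of 'stone' alternates: [z] ~ [d].
Compare 'head', with invariant [d] in [lumudi] and [lumud]: an analysis with underlying /d/ and a rule producing [z] before the NMLZ suffix would wrongly predict alternation here too.
Therefore /z/ is basic and [d] is derived by word-final hardening (voiced fricatives become stops word-finally).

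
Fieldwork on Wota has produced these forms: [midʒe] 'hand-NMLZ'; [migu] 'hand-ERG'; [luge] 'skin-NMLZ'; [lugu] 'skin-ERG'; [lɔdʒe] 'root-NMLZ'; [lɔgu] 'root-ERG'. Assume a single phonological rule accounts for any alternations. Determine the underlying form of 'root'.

The stem for 'root' ends in [dʒ] in [lɔdʒe] but [g] in [lɔgu].
The stem 'skin' ([luge], [lugu]) shows [g] unchanged in both environments, so [g] cannot be basic with [dʒ] derived before the NMLZ suffix.
The alternation reflects depalatalization: palato-alveolar /dʒ/ becomes [g] when no front vowel follows. /dʒ/ is underlying.
So 'root' = /lɔdʒ/.

/lɔdʒ/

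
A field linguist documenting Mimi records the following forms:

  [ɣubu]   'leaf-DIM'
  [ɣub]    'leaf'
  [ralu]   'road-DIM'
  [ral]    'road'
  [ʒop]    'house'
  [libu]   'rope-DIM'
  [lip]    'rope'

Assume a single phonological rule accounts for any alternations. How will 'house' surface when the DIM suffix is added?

[ʒobu]

The root 'rope' surfaces as [libu] and [lip], with a stem-final [b] ~ [p] alternation.
The stem 'leaf' ([ɣubu], [ɣub]) shows [b] unchanged in both environments, so [b] cannot be basic with [p] derived in isolation.
Therefore /p/ is basic and [b] is derived by intervocalic voicing (voiceless stops become voiced between vowels).
From [ʒop] the stem 'house' is /ʒop/; between vowels this yields [ʒobu].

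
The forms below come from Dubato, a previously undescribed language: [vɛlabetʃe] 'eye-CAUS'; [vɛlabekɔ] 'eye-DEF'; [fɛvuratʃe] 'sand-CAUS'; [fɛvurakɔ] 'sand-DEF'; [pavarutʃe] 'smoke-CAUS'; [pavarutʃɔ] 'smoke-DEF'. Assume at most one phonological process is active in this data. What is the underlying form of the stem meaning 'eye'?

/vɛlabek/

The root 'eye' surfaces as [vɛlabetʃe] and [vɛlabekɔ], with a stem-final [tʃ] ~ [k] alternation.
But 'smoke' keeps [tʃ] in both environments ([pavarutʃe], [pavarutʃɔ]), so there is no rule changing /tʃ/ to [k] before the DEF suffix.
The underlying segment must be /k/; /k/ becomes palato-alveolar [tʃ] before a front vowel, yielding [tʃ] there.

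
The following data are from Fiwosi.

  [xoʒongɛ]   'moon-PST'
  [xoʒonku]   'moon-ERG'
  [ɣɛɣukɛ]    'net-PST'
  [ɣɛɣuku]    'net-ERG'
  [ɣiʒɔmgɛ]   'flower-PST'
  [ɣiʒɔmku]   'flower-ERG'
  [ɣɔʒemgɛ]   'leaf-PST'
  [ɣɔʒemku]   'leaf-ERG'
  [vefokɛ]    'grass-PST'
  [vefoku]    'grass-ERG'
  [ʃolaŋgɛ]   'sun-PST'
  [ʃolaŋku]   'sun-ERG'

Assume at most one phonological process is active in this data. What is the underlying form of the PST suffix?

The PST suffix surfaces as [-gɛ] and [-kɛ], depending on the final segment of the stem.
The ERG suffix, which begins with [k], is invariant after every stem; so [k] is not altered by any rule here.
So the underlying form is /-gɛ/, and voiced stops become voiceless after a vowel.

/-gɛ/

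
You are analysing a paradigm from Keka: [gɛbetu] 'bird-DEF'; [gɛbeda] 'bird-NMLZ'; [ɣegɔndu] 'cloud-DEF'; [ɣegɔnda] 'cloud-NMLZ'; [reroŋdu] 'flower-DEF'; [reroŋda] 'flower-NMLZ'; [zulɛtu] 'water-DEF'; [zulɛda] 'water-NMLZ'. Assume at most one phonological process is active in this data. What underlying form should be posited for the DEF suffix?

/-tu/

The DEF suffix surfaces as [-du] and [-tu], depending on the final segment of the stem.
By contrast the NMLZ suffix keeps its initial [d] throughout — that segment must be underlying.
The DEF suffix is therefore /-tu/ underlyingly, with post-nasal voicing: voiceless stops become voiced after a nasal.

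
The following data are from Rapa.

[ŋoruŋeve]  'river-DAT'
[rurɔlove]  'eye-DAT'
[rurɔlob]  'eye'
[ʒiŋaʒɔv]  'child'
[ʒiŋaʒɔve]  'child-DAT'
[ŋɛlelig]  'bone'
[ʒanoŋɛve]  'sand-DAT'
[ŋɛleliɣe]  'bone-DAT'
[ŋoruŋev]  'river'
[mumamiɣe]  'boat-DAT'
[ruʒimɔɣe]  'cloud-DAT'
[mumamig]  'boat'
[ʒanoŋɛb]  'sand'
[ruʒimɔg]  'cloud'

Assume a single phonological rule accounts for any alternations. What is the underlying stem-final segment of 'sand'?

/b/

The root 'sand' surfaces as [ʒanoŋɛve] and [ʒanoŋɛb], with a stem-final [v] ~ [b] alternation.
Compare 'river', with invariant [v] in [ŋoruŋeve] and [ŋoruŋev]: an analysis with underlying /v/ and a rule producing [b] in isolation would wrongly predict alternation here too.
Therefore /b/ is basic and [v] is derived by intervocalic spirantization (voiced stops become fricatives between vowels).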